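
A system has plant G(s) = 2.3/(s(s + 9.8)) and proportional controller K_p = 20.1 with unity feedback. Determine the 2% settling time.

T_s ≈ 0.816 s

The closed-loop denominator s² + 9.8s + 46.23 gives ω_n = √46.23 = 6.799 and ζ = 9.8/(2ω_n) = 0.7207.
2% settling time T_s ≈ 4/(ζω_n) = 4/4.9 = 0.816 s.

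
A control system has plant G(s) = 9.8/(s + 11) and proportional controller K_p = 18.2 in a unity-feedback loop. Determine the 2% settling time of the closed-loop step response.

Closed-loop transfer function: T(s) = K_p·G(s)/(1 + K_p·G(s)) = 178.4/(s + 11 + 178.4) = 178.4/(s + 189.4).
Time constant τ = 1/189.4 = 0.005281 s, so the 2% settling time is about 4τ = 0.0211 s.

T_s ≈ 0.0211 s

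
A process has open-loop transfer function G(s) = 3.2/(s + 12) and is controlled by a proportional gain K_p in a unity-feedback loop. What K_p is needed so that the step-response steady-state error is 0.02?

K_p = 184

For a type-0 loop with proportional control, e_ss = 1/(1 + K_p·G(0)).
G(0) = 0.2667. Require 1/(1 + K_p·0.2667) = 0.02, so 1 + 0.2667·K_p = 50.
K_p = (50 − 1)/0.2667 = 184.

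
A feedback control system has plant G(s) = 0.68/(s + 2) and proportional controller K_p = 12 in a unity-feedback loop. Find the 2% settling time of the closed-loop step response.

T_s ≈ 0.394 s

Closed-loop transfer function: T(s) = K_p·G(s)/(1 + K_p·G(s)) = 8.16/(s + 2 + 8.16) = 8.16/(s + 10.16).
Time constant τ = 1/10.16 = 0.09843 s, so the 2% settling time is about 4τ = 0.394 s.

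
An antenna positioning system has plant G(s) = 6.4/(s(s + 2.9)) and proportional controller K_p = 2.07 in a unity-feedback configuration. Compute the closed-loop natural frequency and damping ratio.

ω_n = 3.64 rad/s, ζ = 0.398

With unity feedback the closed-loop characteristic equation is s² + 2.9s + 2.07·6.4 = s² + 2.9s + 13.25 = 0.
So ω_n² = 13.25 ⇒ ω_n = 3.64 rad/s, and ζ = 2.9/(2ω_n) = 0.398.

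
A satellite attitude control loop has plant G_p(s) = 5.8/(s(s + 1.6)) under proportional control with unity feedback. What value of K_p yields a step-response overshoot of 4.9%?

From %OS = 100·exp(−πζ/√(1−ζ²)) = 4.9%, ζ = −ln(0.049)/√(π²+ln²(0.049)) = 0.6925.
Characteristic equation s² + 1.6s + 5.8K_p = 0 gives ζ = 1.6/(2√(5.8K_p)).
Setting ζ = 0.6925: √(5.8K_p) = 1.6/(2·0.6925) = 1.155, so K_p = 1.334/5.8 = 0.23.

K_p = 0.23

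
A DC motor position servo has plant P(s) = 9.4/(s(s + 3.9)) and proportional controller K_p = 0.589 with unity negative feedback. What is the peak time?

T_p = 2.39 s

From 1 + K_pP(s) = 0: s² + 3.9s + 5.537 = 0 ⇒ ω_n = 2.353, ζ = 0.8287.
Damped frequency ω_d = ω_n√(1−ζ²) = 1.317 rad/s, so peak time T_p = π/ω_d = 2.39 s.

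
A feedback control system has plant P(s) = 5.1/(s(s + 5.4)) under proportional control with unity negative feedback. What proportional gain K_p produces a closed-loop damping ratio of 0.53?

Closed-loop characteristic equation: s² + 5.4s + K_p·5.1 = 0.
So ω_n = √(5.1K_p) and 2ζω_n = 5.4, giving ζ = 5.4/(2√(5.1K_p)).
Setting ζ = 0.53: √(5.1K_p) = 5.4/(2·0.53) = 5.094, so K_p = 25.95/5.1 = 5.09.

K_p = 5.09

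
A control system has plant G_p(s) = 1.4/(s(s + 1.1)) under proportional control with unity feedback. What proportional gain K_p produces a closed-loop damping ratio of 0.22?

K_p = 4.46

Closed-loop characteristic equation: s² + 1.1s + K_p·1.4 = 0.
So ω_n = √(1.4K_p) and 2ζω_n = 1.1, giving ζ = 1.1/(2√(1.4K_p)).
Setting ζ = 0.22: √(1.4K_p) = 1.1/(2·0.22) = 2.5, so K_p = 6.25/1.4 = 4.46.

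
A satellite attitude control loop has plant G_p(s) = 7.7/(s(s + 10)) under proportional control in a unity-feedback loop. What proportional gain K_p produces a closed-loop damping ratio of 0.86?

Closed-loop characteristic equation: s² + 10s + K_p·7.7 = 0.
So ω_n = √(7.7K_p) and 2ζω_n = 10, giving ζ = 10/(2√(7.7K_p)).
Setting ζ = 0.86: √(7.7K_p) = 10/(2·0.86) = 5.814, so K_p = 33.8/7.7 = 4.39.

K_p = 4.39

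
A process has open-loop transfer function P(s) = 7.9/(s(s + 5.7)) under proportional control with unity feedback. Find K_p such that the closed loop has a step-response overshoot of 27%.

K_p = 6.95

From %OS = 100·exp(−πζ/√(1−ζ²)) = 27%, ζ = −ln(0.27)/√(π²+ln²(0.27)) = 0.3847.
Characteristic equation s² + 5.7s + 7.9K_p = 0 gives ζ = 5.7/(2√(7.9K_p)).
Setting ζ = 0.3847: √(7.9K_p) = 5.7/(2·0.3847) = 7.408, so K_p = 54.88/7.9 = 6.95.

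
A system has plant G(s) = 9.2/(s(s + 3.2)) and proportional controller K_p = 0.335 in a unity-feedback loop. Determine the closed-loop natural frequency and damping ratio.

ω_n = 1.76 rad/s, ζ = 0.911

With unity feedback the closed-loop characteristic equation is s² + 3.2s + 0.335·9.2 = s² + 3.2s + 3.082 = 0.
So ω_n² = 3.082 ⇒ ω_n = 1.756 rad/s, and ζ = 3.2/(2ω_n) = 0.911.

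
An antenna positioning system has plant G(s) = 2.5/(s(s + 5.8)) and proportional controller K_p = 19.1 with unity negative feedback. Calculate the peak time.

T_p = 0.501 s

Closed-loop characteristic equation: s² + 5.8s + 47.75 = 0, so ω_n = 6.91 rad/s and ζ = 5.8/(2·6.91) = 0.4197.
Damped frequency ω_d = ω_n√(1−ζ²) = 6.272 rad/s, so peak time T_p = π/ω_d = 0.501 s.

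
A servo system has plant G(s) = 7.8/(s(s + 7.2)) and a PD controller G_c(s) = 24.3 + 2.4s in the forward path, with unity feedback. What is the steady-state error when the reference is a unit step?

0

The open loop G_c(s)G(s) has a pole at the origin (type 1), so the static position error constant is infinite and e_ss = 1/(1+∞) = 0.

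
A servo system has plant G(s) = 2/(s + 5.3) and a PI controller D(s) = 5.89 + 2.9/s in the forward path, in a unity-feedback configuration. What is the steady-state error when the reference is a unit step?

The open loop D(s)G(s) has a pole at the origin (type 1), so the static position error constant is infinite and e_ss = 1/(1+∞) = 0.

0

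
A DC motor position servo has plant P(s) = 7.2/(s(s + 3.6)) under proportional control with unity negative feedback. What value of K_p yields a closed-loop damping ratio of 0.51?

Closed-loop characteristic equation: s² + 3.6s + K_p·7.2 = 0.
So ω_n = √(7.2K_p) and 2ζω_n = 3.6, giving ζ = 3.6/(2√(7.2K_p)).
Setting ζ = 0.51: √(7.2K_p) = 3.6/(2·0.51) = 3.529, so K_p = 12.46/7.2 = 1.73.

K_p = 1.73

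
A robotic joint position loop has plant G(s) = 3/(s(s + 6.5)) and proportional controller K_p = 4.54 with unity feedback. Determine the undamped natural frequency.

With unity feedback the closed-loop characteristic equation is s² + 6.5s + 4.54·3 = s² + 6.5s + 13.62 = 0.
Matching s² + 2ζω_n s + ω_n²: ω_n = √13.62 = 3.691 rad/s and 2ζω_n = 6.5, so ζ = 6.5/(2·3.691) = 0.881.

ω_n = 3.69 rad/s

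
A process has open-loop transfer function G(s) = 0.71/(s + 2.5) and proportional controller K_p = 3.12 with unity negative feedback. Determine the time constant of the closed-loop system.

Closed-loop transfer function: T(s) = K_p·G(s)/(1 + K_p·G(s)) = 2.215/(s + 2.5 + 2.215) = 2.215/(s + 4.715).
Time constant τ = 1/4.715 = 0.212 s.

τ = 0.212 s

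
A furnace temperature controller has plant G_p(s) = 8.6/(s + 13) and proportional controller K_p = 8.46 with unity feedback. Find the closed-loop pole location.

s = -85.76

Closed-loop transfer function: T(s) = K_p·G_p(s)/(1 + K_p·G_p(s)) = 72.76/(s + 13 + 72.76) = 72.76/(s + 85.76).
The closed-loop pole is at s = −85.76.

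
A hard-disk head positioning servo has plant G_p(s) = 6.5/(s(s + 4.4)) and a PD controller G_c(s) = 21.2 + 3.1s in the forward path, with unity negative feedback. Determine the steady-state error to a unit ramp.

The loop has one pole at the origin (type 1). Velocity error constant K_v = lim_{s→0} s·G_c(s)G_p(s) = 21.2·6.5/4.4 = 31.32.
Steady-state error to a unit ramp: e_ss = 1/K_v = 0.0319.

0.0319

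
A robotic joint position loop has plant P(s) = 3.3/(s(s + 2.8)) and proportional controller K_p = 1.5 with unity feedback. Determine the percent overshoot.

7.86%

The closed-loop denominator s² + 2.8s + 4.95 gives ω_n = √4.95 = 2.225 and ζ = 2.8/(2ω_n) = 0.6293.
%OS = 100·exp(−πζ/√(1−ζ²)) = 100·exp(−π·0.6293/√0.604) = 7.86%.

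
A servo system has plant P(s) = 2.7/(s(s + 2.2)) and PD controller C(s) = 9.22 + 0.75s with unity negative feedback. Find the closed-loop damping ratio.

ζ = 0.423

Forward path: (9.22 + 0.75s)·2.7/(s(s+2.2)). The closed-loop characteristic equation is s² + (2.2 + 2.7·0.75)s + 2.7·9.22 = 0.
That is s² + 4.225s + 24.89 = 0, so ω_n = 4.989 rad/s and ζ = 4.225/(2·4.989) = 0.4234.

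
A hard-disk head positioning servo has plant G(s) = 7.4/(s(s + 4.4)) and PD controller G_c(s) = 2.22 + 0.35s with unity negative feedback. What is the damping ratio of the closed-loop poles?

Forward path: (2.22 + 0.35s)·7.4/(s(s+4.4)). The closed-loop characteristic equation is s² + (4.4 + 7.4·0.35)s + 7.4·2.22 = 0.
That is s² + 6.99s + 16.43 = 0, so ω_n = 4.053 rad/s and ζ = 6.99/(2·4.053) = 0.8623.

ζ = 0.862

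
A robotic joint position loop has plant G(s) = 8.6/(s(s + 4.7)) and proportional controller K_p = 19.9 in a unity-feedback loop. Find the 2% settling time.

From 1 + K_pG(s) = 0: s² + 4.7s + 171.1 = 0 ⇒ ω_n = 13.08, ζ = 0.1796.
2% settling time T_s ≈ 4/(ζω_n) = 4/2.35 = 1.7 s.

T_s ≈ 1.7 s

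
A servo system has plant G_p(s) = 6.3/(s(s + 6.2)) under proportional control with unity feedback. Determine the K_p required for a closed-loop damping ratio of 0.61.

K_p = 4.1

Closed-loop characteristic equation: s² + 6.2s + K_p·6.3 = 0.
So ω_n = √(6.3K_p) and 2ζω_n = 6.2, giving ζ = 6.2/(2√(6.3K_p)).
Setting ζ = 0.61: √(6.3K_p) = 6.2/(2·0.61) = 5.082, so K_p = 25.83/6.3 = 4.1.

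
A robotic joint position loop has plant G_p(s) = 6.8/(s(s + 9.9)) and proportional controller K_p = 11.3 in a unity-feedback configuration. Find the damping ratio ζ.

ζ = 0.565

The closed-loop denominator is s(s+9.9) + 11.3·6.8 = s² + 9.9s + 76.84.
Matching s² + 2ζω_n s + ω_n²: ω_n = √76.84 = 8.766 rad/s and 2ζω_n = 9.9, so ζ = 9.9/(2·8.766) = 0.565.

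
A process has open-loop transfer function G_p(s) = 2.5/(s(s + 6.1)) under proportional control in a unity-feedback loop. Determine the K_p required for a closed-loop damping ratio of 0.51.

K_p = 14.3

Closed-loop characteristic equation: s² + 6.1s + K_p·2.5 = 0.
So ω_n = √(2.5K_p) and 2ζω_n = 6.1, giving ζ = 6.1/(2√(2.5K_p)).
Setting ζ = 0.51: √(2.5K_p) = 6.1/(2·0.51) = 5.98, so K_p = 35.77/2.5 = 14.3.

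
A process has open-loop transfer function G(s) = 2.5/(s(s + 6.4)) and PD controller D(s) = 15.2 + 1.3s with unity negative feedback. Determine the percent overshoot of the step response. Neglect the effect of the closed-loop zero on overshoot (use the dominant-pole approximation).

1.92%

Forward path: (15.2 + 1.3s)·2.5/(s(s+6.4)). The closed-loop characteristic equation is s² + (6.4 + 2.5·1.3)s + 2.5·15.2 = 0.
That is s² + 9.65s + 38 = 0, so ω_n = 6.164 rad/s and ζ = 9.65/(2·6.164) = 0.7827.
%OS = 100·exp(−πζ/√(1−ζ²)) = 1.92%.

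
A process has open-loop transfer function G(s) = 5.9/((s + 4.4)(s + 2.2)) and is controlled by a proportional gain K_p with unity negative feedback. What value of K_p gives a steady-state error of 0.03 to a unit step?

Steady-state error for a unit step on this type-0 loop is 1/(1 + K_p·G(0)).
G(0) = 0.6095. Require 1/(1 + K_p·0.6095) = 0.03, so 1 + 0.6095·K_p = 33.33.
K_p = (33.33 − 1)/0.6095 = 53.

K_p = 53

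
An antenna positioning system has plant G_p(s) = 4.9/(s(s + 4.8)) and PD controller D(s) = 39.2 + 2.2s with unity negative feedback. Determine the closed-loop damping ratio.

ζ = 0.562

Forward path: (39.2 + 2.2s)·4.9/(s(s+4.8)). The closed-loop characteristic equation is s² + (4.8 + 4.9·2.2)s + 4.9·39.2 = 0.
That is s² + 15.58s + 192.1 = 0, so ω_n = 13.86 rad/s and ζ = 15.58/(2·13.86) = 0.5621.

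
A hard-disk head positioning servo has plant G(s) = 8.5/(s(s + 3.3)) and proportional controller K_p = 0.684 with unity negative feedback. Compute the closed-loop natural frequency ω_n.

The closed-loop denominator is s(s+3.3) + 0.684·8.5 = s² + 3.3s + 5.814.
So ω_n² = 5.814 ⇒ ω_n = 2.411 rad/s, and ζ = 3.3/(2ω_n) = 0.684.

ω_n = 2.41 rad/s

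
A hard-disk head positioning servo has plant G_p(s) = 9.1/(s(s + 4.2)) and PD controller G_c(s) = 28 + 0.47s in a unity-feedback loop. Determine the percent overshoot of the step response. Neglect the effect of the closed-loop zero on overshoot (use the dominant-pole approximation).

42.1%

Forward path: (28 + 0.47s)·9.1/(s(s+4.2)). The closed-loop characteristic equation is s² + (4.2 + 9.1·0.47)s + 9.1·28 = 0.
That is s² + 8.477s + 254.8 = 0, so ω_n = 15.96 rad/s and ζ = 8.477/(2·15.96) = 0.2655.
%OS = 100·exp(−πζ/√(1−ζ²)) = 42.1%.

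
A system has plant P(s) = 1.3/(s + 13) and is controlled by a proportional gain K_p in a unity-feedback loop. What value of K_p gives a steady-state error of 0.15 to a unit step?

K_p = 56.7

For a type-0 loop with proportional control, e_ss = 1/(1 + K_p·P(0)).
P(0) = 0.1. Require 1/(1 + K_p·0.1) = 0.15, so 1 + 0.1·K_p = 6.667.
K_p = (6.667 − 1)/0.1 = 56.7.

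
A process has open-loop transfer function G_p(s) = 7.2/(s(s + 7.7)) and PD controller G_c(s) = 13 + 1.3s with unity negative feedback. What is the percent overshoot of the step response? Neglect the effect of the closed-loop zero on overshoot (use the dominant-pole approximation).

0.282%

Forward path: (13 + 1.3s)·7.2/(s(s+7.7)). The closed-loop characteristic equation is s² + (7.7 + 7.2·1.3)s + 7.2·13 = 0.
That is s² + 17.06s + 93.6 = 0, so ω_n = 9.675 rad/s and ζ = 17.06/(2·9.675) = 0.8817.
%OS = 100·exp(−πζ/√(1−ζ²)) = 0.282%.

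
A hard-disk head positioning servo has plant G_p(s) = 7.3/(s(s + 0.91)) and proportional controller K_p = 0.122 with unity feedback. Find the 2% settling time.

T_s ≈ 8.79 s

From 1 + K_pG_p(s) = 0: s² + 0.91s + 0.8906 = 0 ⇒ ω_n = 0.9437, ζ = 0.4821.
2% settling time T_s ≈ 4/(ζω_n) = 4/0.455 = 8.79 s.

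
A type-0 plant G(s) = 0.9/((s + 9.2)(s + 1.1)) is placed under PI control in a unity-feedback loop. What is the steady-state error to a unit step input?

The PI controller's integrator makes the forward path type 1, so e_ss to a step is zero.

0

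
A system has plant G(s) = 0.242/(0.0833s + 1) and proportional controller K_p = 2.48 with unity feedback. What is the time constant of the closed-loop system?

Closed loop: T(s) = K_p·G/(1+K_p·G) = 0.6002/(0.0833s + 1 + 0.6002), with pole at s = −(1 + 0.6002)/0.0833 = −19.21.
Closed-loop time constant τ = 1/19.21 = 0.0521 s.

τ = 0.0521 s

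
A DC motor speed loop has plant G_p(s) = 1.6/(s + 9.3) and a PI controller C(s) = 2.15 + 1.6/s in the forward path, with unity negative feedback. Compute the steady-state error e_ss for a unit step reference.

The open loop C(s)G_p(s) has a pole at the origin (type 1), so the static position error constant is infinite and e_ss = 1/(1+∞) = 0.

0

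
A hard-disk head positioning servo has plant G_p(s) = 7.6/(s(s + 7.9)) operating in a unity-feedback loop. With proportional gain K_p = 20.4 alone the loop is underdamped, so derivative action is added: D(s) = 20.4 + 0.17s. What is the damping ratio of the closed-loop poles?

ζ = 0.369

Forward path: (20.4 + 0.17s)·7.6/(s(s+7.9)). The closed-loop characteristic equation is s² + (7.9 + 7.6·0.17)s + 7.6·20.4 = 0.
That is s² + 9.192s + 155 = 0, so ω_n = 12.45 rad/s and ζ = 9.192/(2·12.45) = 0.3691.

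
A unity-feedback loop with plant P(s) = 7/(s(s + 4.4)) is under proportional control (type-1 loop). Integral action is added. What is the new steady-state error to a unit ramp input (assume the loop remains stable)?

The integrator raises the loop to type 2, so K_v → ∞ and e_ss to a ramp is zero.

0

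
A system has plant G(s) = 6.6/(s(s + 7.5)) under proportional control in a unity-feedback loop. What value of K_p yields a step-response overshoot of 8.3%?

K_p = 5.53

From %OS = 100·exp(−πζ/√(1−ζ²)) = 8.3%, ζ = −ln(0.083)/√(π²+ln²(0.083)) = 0.621.
Characteristic equation s² + 7.5s + 6.6K_p = 0 gives ζ = 7.5/(2√(6.6K_p)).
Setting ζ = 0.621: √(6.6K_p) = 7.5/(2·0.621) = 6.039, so K_p = 36.47/6.6 = 5.53.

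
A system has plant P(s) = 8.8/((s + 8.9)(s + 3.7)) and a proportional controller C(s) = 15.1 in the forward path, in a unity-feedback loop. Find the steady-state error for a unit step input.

The loop is type 0. Static position error constant K_pos = C(0)·P(0) = 15.1·0.2672 = 4.035.
Steady-state error to a unit step: e_ss = 1/(1+K_pos) = 1/5.035 = 0.199.

0.199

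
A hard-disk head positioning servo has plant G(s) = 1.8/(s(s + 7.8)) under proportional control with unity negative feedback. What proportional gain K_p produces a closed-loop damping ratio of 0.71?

K_p = 16.8

Closed-loop characteristic equation: s² + 7.8s + K_p·1.8 = 0.
So ω_n = √(1.8K_p) and 2ζω_n = 7.8, giving ζ = 7.8/(2√(1.8K_p)).
Setting ζ = 0.71: √(1.8K_p) = 7.8/(2·0.71) = 5.493, so K_p = 30.17/1.8 = 16.8.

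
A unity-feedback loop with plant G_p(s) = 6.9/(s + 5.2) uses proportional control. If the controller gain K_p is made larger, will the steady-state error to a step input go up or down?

e_ss = 1/(1 + K_p·G_p(0)); a larger K_p raises the denominator, so e_ss decreases.

decrease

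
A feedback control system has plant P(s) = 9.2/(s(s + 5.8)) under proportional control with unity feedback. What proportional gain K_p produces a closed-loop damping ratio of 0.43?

K_p = 4.94

Closed-loop characteristic equation: s² + 5.8s + K_p·9.2 = 0.
So ω_n = √(9.2K_p) and 2ζω_n = 5.8, giving ζ = 5.8/(2√(9.2K_p)).
Setting ζ = 0.43: √(9.2K_p) = 5.8/(2·0.43) = 6.744, so K_p = 45.48/9.2 = 4.94.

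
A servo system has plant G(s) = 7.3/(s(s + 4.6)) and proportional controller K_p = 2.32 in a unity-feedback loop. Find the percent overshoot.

The closed-loop denominator s² + 4.6s + 16.94 gives ω_n = √16.94 = 4.115 and ζ = 4.6/(2ω_n) = 0.5589.
%OS = 100·exp(−πζ/√(1−ζ²)) = 100·exp(−π·0.5589/√0.6876) = 12%.

12%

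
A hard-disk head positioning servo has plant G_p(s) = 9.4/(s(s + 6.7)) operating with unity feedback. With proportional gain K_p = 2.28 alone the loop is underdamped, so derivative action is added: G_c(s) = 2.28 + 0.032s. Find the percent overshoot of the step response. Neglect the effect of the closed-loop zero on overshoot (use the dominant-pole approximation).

Forward path: (2.28 + 0.032s)·9.4/(s(s+6.7)). The closed-loop characteristic equation is s² + (6.7 + 9.4·0.032)s + 9.4·2.28 = 0.
That is s² + 7.001s + 21.43 = 0, so ω_n = 4.629 rad/s and ζ = 7.001/(2·4.629) = 0.7561.
%OS = 100·exp(−πζ/√(1−ζ²)) = 2.65%.

2.65%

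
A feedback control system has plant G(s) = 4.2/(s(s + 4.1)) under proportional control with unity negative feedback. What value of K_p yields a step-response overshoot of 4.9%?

K_p = 2.09

From %OS = 100·exp(−πζ/√(1−ζ²)) = 4.9%, ζ = −ln(0.049)/√(π²+ln²(0.049)) = 0.6925.
Characteristic equation s² + 4.1s + 4.2K_p = 0 gives ζ = 4.1/(2√(4.2K_p)).
Setting ζ = 0.6925: √(4.2K_p) = 4.1/(2·0.6925) = 2.96, so K_p = 8.762/4.2 = 2.09.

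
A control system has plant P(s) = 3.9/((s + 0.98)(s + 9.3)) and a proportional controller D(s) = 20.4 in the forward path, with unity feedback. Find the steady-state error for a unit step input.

The loop is type 0. Static position error constant K_pos = D(0)·P(0) = 20.4·0.4279 = 8.729.
Steady-state error to a unit step: e_ss = 1/(1+K_pos) = 1/9.729 = 0.103.

0.103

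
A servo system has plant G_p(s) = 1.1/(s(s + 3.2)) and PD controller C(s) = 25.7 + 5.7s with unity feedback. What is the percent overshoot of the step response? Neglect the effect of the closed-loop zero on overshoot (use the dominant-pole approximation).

0.213%

Forward path: (25.7 + 5.7s)·1.1/(s(s+3.2)). The closed-loop characteristic equation is s² + (3.2 + 1.1·5.7)s + 1.1·25.7 = 0.
That is s² + 9.47s + 28.27 = 0, so ω_n = 5.317 rad/s and ζ = 9.47/(2·5.317) = 0.8905.
%OS = 100·exp(−πζ/√(1−ζ²)) = 0.213%.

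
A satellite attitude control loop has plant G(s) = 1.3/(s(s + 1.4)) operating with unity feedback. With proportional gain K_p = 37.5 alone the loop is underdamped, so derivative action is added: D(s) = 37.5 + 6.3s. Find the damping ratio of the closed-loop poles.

ζ = 0.687

Forward path: (37.5 + 6.3s)·1.3/(s(s+1.4)). The closed-loop characteristic equation is s² + (1.4 + 1.3·6.3)s + 1.3·37.5 = 0.
That is s² + 9.59s + 48.75 = 0, so ω_n = 6.982 rad/s and ζ = 9.59/(2·6.982) = 0.6868.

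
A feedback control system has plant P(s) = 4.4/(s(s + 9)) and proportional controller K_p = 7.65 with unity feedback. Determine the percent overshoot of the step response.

2.11%

From 1 + K_pP(s) = 0: s² + 9s + 33.66 = 0 ⇒ ω_n = 5.802, ζ = 0.7756.
%OS = 100·exp(−πζ/√(1−ζ²)) = 100·exp(−π·0.7756/√0.3984) = 2.11%.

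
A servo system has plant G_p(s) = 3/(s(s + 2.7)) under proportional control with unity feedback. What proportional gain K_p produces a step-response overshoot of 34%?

K_p = 5.76

From %OS = 100·exp(−πζ/√(1−ζ²)) = 34%, ζ = −ln(0.34)/√(π²+ln²(0.34)) = 0.3248.
Characteristic equation s² + 2.7s + 3K_p = 0 gives ζ = 2.7/(2√(3K_p)).
Setting ζ = 0.3248: √(3K_p) = 2.7/(2·0.3248) = 4.157, so K_p = 17.28/3 = 5.76.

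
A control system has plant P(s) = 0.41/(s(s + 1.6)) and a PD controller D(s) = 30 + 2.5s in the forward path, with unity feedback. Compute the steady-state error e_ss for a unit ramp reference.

The loop has one pole at the origin (type 1). Velocity error constant K_v = lim_{s→0} s·D(s)P(s) = 30·0.41/1.6 = 7.687.
Steady-state error to a unit ramp: e_ss = 1/K_v = 0.13.

0.13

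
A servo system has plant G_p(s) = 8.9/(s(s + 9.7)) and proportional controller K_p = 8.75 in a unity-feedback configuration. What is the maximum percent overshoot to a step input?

From 1 + K_pG_p(s) = 0: s² + 9.7s + 77.88 = 0 ⇒ ω_n = 8.825, ζ = 0.5496.
%OS = 100·exp(−πζ/√(1−ζ²)) = 100·exp(−π·0.5496/√0.6979) = 12.7%.

12.7%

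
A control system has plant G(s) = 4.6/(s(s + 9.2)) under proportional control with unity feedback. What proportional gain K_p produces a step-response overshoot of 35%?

K_p = 45.8

From %OS = 100·exp(−πζ/√(1−ζ²)) = 35%, ζ = −ln(0.35)/√(π²+ln²(0.35)) = 0.3169.
Characteristic equation s² + 9.2s + 4.6K_p = 0 gives ζ = 9.2/(2√(4.6K_p)).
Setting ζ = 0.3169: √(4.6K_p) = 9.2/(2·0.3169) = 14.51, so K_p = 210.6/4.6 = 45.8.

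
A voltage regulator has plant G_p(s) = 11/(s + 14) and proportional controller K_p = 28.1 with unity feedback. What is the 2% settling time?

Closed-loop transfer function: T(s) = K_p·G_p(s)/(1 + K_p·G_p(s)) = 309.1/(s + 14 + 309.1) = 309.1/(s + 323.1).
Time constant τ = 1/323.1 = 0.003095 s, so the 2% settling time is about 4τ = 0.0124 s.

T_s ≈ 0.0124 s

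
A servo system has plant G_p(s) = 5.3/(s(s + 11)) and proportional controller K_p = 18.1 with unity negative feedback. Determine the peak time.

T_p = 0.388 s

From 1 + K_pG_p(s) = 0: s² + 11s + 95.93 = 0 ⇒ ω_n = 9.794, ζ = 0.5615.
Damped frequency ω_d = ω_n√(1−ζ²) = 8.104 rad/s, so peak time T_p = π/ω_d = 0.388 s.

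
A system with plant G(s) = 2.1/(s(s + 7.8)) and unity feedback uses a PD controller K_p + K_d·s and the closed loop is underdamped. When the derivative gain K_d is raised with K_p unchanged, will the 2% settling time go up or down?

Characteristic equation s² + (7.8 + 2.1K_d)s + 2.1K_p = 0: raising K_d increases ζω_n = (7.8+2.1K_d)/2 while the loop stays underdamped, so T_s ≈ 4/(ζω_n) decreases.

decrease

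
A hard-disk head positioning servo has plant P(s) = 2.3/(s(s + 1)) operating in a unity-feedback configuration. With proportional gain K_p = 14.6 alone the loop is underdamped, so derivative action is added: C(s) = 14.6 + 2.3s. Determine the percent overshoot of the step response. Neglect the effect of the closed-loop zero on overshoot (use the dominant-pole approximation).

Forward path: (14.6 + 2.3s)·2.3/(s(s+1)). The closed-loop characteristic equation is s² + (1 + 2.3·2.3)s + 2.3·14.6 = 0.
That is s² + 6.29s + 33.58 = 0, so ω_n = 5.795 rad/s and ζ = 6.29/(2·5.795) = 0.5427.
%OS = 100·exp(−πζ/√(1−ζ²)) = 13.1%.

13.1%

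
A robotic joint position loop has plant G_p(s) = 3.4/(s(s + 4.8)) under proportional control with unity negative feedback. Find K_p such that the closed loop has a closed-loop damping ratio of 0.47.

Closed-loop characteristic equation: s² + 4.8s + K_p·3.4 = 0.
So ω_n = √(3.4K_p) and 2ζω_n = 4.8, giving ζ = 4.8/(2√(3.4K_p)).
Setting ζ = 0.47: √(3.4K_p) = 4.8/(2·0.47) = 5.106, so K_p = 26.08/3.4 = 7.67.

K_p = 7.67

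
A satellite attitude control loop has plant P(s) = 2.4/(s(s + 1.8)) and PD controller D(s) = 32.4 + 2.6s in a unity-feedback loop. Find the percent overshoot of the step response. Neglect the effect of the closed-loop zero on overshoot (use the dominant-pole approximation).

Forward path: (32.4 + 2.6s)·2.4/(s(s+1.8)). The closed-loop characteristic equation is s² + (1.8 + 2.4·2.6)s + 2.4·32.4 = 0.
That is s² + 8.04s + 77.76 = 0, so ω_n = 8.818 rad/s and ζ = 8.04/(2·8.818) = 0.4559.
%OS = 100·exp(−πζ/√(1−ζ²)) = 20%.

20%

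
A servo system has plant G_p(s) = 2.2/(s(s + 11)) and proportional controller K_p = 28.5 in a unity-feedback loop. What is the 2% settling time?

T_s ≈ 0.727 s

Closed-loop characteristic equation: s² + 11s + 62.7 = 0, so ω_n = 7.918 rad/s and ζ = 11/(2·7.918) = 0.6946.
2% settling time T_s ≈ 4/(ζω_n) = 4/5.5 = 0.727 s.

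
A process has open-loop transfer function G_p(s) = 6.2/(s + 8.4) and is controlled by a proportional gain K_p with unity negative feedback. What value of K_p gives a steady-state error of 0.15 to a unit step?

For a type-0 loop with proportional control, e_ss = 1/(1 + K_p·G_p(0)).
G_p(0) = 0.7381. Require 1/(1 + K_p·0.7381) = 0.15, so 1 + 0.7381·K_p = 6.667.
K_p = (6.667 − 1)/0.7381 = 7.68.

K_p = 7.68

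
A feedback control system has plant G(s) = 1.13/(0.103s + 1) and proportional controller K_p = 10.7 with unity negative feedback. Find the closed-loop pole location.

Closed loop: T(s) = K_p·G/(1+K_p·G) = 12.09/(0.103s + 1 + 12.09), with pole at s = −(1 + 12.09)/0.103 = −127.1.

s = -127.1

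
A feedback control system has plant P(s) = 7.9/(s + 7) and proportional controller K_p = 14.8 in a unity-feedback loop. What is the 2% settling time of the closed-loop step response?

Closed-loop transfer function: T(s) = K_p·P(s)/(1 + K_p·P(s)) = 116.9/(s + 7 + 116.9) = 116.9/(s + 123.9).
Time constant τ = 1/123.9 = 0.00807 s, so the 2% settling time is about 4τ = 0.0323 s.

T_s ≈ 0.0323 s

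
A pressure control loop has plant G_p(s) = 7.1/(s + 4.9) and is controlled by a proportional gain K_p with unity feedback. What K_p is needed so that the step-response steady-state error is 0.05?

Steady-state error for a unit step on this type-0 loop is 1/(1 + K_p·G_p(0)).
G_p(0) = 1.449. Require 1/(1 + K_p·1.449) = 0.05, so 1 + 1.449·K_p = 20.
K_p = (20 − 1)/1.449 = 13.1.

K_p = 13.1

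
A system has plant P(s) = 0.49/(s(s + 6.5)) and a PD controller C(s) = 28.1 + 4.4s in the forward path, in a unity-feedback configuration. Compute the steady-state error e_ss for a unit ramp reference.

0.472

The loop has one pole at the origin (type 1). Velocity error constant K_v = lim_{s→0} s·C(s)P(s) = 28.1·0.49/6.5 = 2.118.
Steady-state error to a unit ramp: e_ss = 1/K_v = 0.472.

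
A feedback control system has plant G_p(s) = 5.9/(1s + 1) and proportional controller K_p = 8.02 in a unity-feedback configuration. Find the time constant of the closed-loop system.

Closed loop: T(s) = K_p·G_p/(1+K_p·G_p) = 47.32/(1s + 1 + 47.32), with pole at s = −(1 + 47.32)/1 = −48.32.
Closed-loop time constant τ = 1/48.32 = 0.0207 s.

τ = 0.0207 s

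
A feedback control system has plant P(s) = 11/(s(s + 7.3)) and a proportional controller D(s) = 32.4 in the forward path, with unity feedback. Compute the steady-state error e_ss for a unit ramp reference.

0.0205

The loop has one pole at the origin (type 1). Velocity error constant K_v = lim_{s→0} s·D(s)P(s) = 32.4·11/7.3 = 48.82.
Steady-state error to a unit ramp: e_ss = 1/K_v = 0.0205.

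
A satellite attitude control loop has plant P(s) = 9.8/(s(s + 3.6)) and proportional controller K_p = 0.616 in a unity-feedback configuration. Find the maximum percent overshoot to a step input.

From 1 + K_pP(s) = 0: s² + 3.6s + 6.037 = 0 ⇒ ω_n = 2.457, ζ = 0.7326.
%OS = 100·exp(−πζ/√(1−ζ²)) = 100·exp(−π·0.7326/√0.4633) = 3.4%.

3.4%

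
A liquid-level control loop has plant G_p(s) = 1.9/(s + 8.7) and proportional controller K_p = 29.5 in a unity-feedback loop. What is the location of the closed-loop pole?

Closed-loop transfer function: T(s) = K_p·G_p(s)/(1 + K_p·G_p(s)) = 56.05/(s + 8.7 + 56.05) = 56.05/(s + 64.75).
The closed-loop pole is at s = −64.75.

s = -64.75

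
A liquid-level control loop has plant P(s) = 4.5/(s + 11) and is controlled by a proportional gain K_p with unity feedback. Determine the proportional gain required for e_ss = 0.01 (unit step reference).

The loop is type 0, so e_ss(step) = 1/(1 + K_pos) with K_pos = K_p·P(0).
P(0) = 0.4091. Require 1/(1 + K_p·0.4091) = 0.01, so 1 + 0.4091·K_p = 100.
K_p = (100 − 1)/0.4091 = 242.

K_p = 242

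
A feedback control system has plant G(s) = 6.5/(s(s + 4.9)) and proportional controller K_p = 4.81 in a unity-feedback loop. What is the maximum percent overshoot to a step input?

21.6%

Closed-loop characteristic equation: s² + 4.9s + 31.26 = 0, so ω_n = 5.592 rad/s and ζ = 4.9/(2·5.592) = 0.4382.
%OS = 100·exp(−πζ/√(1−ζ²)) = 100·exp(−π·0.4382/√0.808) = 21.6%.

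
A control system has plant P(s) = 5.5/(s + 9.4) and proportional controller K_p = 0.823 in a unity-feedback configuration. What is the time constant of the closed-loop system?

Closed-loop transfer function: T(s) = K_p·P(s)/(1 + K_p·P(s)) = 4.526/(s + 9.4 + 4.526) = 4.526/(s + 13.93).
Time constant τ = 1/13.93 = 0.0718 s.

τ = 0.0718 s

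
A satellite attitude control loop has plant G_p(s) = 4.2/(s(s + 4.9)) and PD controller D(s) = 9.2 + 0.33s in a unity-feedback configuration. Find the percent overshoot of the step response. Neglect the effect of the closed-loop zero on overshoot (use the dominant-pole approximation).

Forward path: (9.2 + 0.33s)·4.2/(s(s+4.9)). The closed-loop characteristic equation is s² + (4.9 + 4.2·0.33)s + 4.2·9.2 = 0.
That is s² + 6.286s + 38.64 = 0, so ω_n = 6.216 rad/s and ζ = 6.286/(2·6.216) = 0.5056.
%OS = 100·exp(−πζ/√(1−ζ²)) = 15.9%.

15.9%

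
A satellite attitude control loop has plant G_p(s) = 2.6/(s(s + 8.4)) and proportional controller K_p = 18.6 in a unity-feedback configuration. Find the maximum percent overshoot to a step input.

9.25%

From 1 + K_pG_p(s) = 0: s² + 8.4s + 48.36 = 0 ⇒ ω_n = 6.954, ζ = 0.604.
%OS = 100·exp(−πζ/√(1−ζ²)) = 100·exp(−π·0.604/√0.6352) = 9.25%.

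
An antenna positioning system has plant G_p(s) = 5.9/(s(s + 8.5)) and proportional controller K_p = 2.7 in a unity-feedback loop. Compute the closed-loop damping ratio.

ζ = 1.06

1 + K_p·G_p(s) = 0 gives s² + 8.5s + 15.93 = 0.
Matching s² + 2ζω_n s + ω_n²: ω_n = √15.93 = 3.991 rad/s and 2ζω_n = 8.5, so ζ = 8.5/(2·3.991) = 1.06.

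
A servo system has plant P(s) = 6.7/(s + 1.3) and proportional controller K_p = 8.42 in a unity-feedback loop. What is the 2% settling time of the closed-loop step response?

Closed-loop transfer function: T(s) = K_p·P(s)/(1 + K_p·P(s)) = 56.41/(s + 1.3 + 56.41) = 56.41/(s + 57.71).
Time constant τ = 1/57.71 = 0.01733 s, so the 2% settling time is about 4τ = 0.0693 s.

T_s ≈ 0.0693 s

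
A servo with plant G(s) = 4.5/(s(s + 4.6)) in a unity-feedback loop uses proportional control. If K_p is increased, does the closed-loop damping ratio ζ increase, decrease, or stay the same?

decrease

ζ = 4.6/(2√(4.5K_p)); increasing K_p raises the denominator, so ζ falls.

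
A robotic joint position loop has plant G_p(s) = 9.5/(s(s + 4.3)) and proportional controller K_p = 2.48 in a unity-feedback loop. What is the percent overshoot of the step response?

The closed-loop denominator s² + 4.3s + 23.56 gives ω_n = √23.56 = 4.854 and ζ = 4.3/(2ω_n) = 0.4429.
%OS = 100·exp(−πζ/√(1−ζ²)) = 100·exp(−π·0.4429/√0.8038) = 21.2%.

21.2%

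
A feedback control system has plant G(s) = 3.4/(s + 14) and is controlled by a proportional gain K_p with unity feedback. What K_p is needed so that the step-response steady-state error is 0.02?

K_p = 202

For a type-0 loop with proportional control, e_ss = 1/(1 + K_p·G(0)).
G(0) = 0.2429. Require 1/(1 + K_p·0.2429) = 0.02, so 1 + 0.2429·K_p = 50.
K_p = (50 − 1)/0.2429 = 202.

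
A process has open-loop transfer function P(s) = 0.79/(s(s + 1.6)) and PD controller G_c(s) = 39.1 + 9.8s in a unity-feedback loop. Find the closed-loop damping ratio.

ζ = 0.84

Forward path: (39.1 + 9.8s)·0.79/(s(s+1.6)). The closed-loop characteristic equation is s² + (1.6 + 0.79·9.8)s + 0.79·39.1 = 0.
That is s² + 9.342s + 30.89 = 0, so ω_n = 5.558 rad/s and ζ = 9.342/(2·5.558) = 0.8404.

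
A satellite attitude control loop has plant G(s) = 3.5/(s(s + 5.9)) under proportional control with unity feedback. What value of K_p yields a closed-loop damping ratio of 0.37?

K_p = 18.2

Closed-loop characteristic equation: s² + 5.9s + K_p·3.5 = 0.
So ω_n = √(3.5K_p) and 2ζω_n = 5.9, giving ζ = 5.9/(2√(3.5K_p)).
Setting ζ = 0.37: √(3.5K_p) = 5.9/(2·0.37) = 7.973, so K_p = 63.57/3.5 = 18.2.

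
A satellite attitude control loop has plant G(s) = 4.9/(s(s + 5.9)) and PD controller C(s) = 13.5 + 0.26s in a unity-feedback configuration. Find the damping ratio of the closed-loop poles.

Forward path: (13.5 + 0.26s)·4.9/(s(s+5.9)). The closed-loop characteristic equation is s² + (5.9 + 4.9·0.26)s + 4.9·13.5 = 0.
That is s² + 7.174s + 66.15 = 0, so ω_n = 8.133 rad/s and ζ = 7.174/(2·8.133) = 0.441.

ζ = 0.441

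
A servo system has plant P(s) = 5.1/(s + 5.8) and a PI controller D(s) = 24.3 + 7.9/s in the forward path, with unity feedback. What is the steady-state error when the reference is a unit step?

The open loop D(s)P(s) has a pole at the origin (type 1), so the static position error constant is infinite and e_ss = 1/(1+∞) = 0.

0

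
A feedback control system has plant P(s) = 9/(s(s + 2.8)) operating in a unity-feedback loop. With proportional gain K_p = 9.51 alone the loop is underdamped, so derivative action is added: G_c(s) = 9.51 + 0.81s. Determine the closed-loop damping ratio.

ζ = 0.545

Forward path: (9.51 + 0.81s)·9/(s(s+2.8)). The closed-loop characteristic equation is s² + (2.8 + 9·0.81)s + 9·9.51 = 0.
That is s² + 10.09s + 85.59 = 0, so ω_n = 9.251 rad/s and ζ = 10.09/(2·9.251) = 0.5453.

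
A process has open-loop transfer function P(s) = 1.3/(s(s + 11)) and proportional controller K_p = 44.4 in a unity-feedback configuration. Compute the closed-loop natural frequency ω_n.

The closed-loop denominator is s(s+11) + 44.4·1.3 = s² + 11s + 57.72.
So ω_n² = 57.72 ⇒ ω_n = 7.597 rad/s, and ζ = 11/(2ω_n) = 0.724.

ω_n = 7.6 rad/s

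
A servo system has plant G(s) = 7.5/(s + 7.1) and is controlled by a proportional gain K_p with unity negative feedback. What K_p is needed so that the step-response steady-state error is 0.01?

K_p = 93.7

Steady-state error for a unit step on this type-0 loop is 1/(1 + K_p·G(0)).
G(0) = 1.056. Require 1/(1 + K_p·1.056) = 0.01, so 1 + 1.056·K_p = 100.
K_p = (100 − 1)/1.056 = 93.7.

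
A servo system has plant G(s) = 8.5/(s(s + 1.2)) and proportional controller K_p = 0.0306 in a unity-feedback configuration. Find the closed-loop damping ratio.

1 + K_p·G(s) = 0 gives s² + 1.2s + 0.2601 = 0.
Matching s² + 2ζω_n s + ω_n²: ω_n = √0.2601 = 0.51 rad/s and 2ζω_n = 1.2, so ζ = 1.2/(2·0.51) = 1.18.

ζ = 1.18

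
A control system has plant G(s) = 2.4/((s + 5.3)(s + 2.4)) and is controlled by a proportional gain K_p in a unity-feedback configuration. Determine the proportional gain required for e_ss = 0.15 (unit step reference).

K_p = 30

For a type-0 loop with proportional control, e_ss = 1/(1 + K_p·G(0)).
G(0) = 0.1887. Require 1/(1 + K_p·0.1887) = 0.15, so 1 + 0.1887·K_p = 6.667.
K_p = (6.667 − 1)/0.1887 = 30.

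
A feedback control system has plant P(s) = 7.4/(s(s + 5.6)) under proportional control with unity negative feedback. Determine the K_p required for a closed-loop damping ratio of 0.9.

Closed-loop characteristic equation: s² + 5.6s + K_p·7.4 = 0.
So ω_n = √(7.4K_p) and 2ζω_n = 5.6, giving ζ = 5.6/(2√(7.4K_p)).
Setting ζ = 0.9: √(7.4K_p) = 5.6/(2·0.9) = 3.111, so K_p = 9.679/7.4 = 1.31.

K_p = 1.31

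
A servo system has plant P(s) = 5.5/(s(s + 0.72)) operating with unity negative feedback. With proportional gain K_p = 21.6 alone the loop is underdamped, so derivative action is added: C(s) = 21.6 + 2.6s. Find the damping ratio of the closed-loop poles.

ζ = 0.689

Forward path: (21.6 + 2.6s)·5.5/(s(s+0.72)). The closed-loop characteristic equation is s² + (0.72 + 5.5·2.6)s + 5.5·21.6 = 0.
That is s² + 15.02s + 118.8 = 0, so ω_n = 10.9 rad/s and ζ = 15.02/(2·10.9) = 0.689.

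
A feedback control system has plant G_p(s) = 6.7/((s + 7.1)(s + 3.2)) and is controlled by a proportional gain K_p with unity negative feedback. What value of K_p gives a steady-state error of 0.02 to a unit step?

For a type-0 loop with proportional control, e_ss = 1/(1 + K_p·G_p(0)).
G_p(0) = 0.2949. Require 1/(1 + K_p·0.2949) = 0.02, so 1 + 0.2949·K_p = 50.
K_p = (50 − 1)/0.2949 = 166.

K_p = 166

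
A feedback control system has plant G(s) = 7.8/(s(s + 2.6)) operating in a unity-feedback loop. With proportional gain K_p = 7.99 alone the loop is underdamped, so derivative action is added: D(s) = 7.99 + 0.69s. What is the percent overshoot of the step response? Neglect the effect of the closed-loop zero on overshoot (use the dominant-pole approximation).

15.9%

Forward path: (7.99 + 0.69s)·7.8/(s(s+2.6)). The closed-loop characteristic equation is s² + (2.6 + 7.8·0.69)s + 7.8·7.99 = 0.
That is s² + 7.982s + 62.32 = 0, so ω_n = 7.894 rad/s and ζ = 7.982/(2·7.894) = 0.5055.
%OS = 100·exp(−πζ/√(1−ζ²)) = 15.9%.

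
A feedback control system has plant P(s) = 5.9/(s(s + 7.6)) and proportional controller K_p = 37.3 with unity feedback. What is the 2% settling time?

T_s ≈ 1.05 s

Closed-loop characteristic equation: s² + 7.6s + 220.1 = 0, so ω_n = 14.83 rad/s and ζ = 7.6/(2·14.83) = 0.2562.
2% settling time T_s ≈ 4/(ζω_n) = 4/3.8 = 1.05 s.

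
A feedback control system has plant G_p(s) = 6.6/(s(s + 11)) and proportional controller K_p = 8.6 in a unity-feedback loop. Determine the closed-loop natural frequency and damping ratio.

ω_n = 7.53 rad/s, ζ = 0.73

The closed-loop denominator is s(s+11) + 8.6·6.6 = s² + 11s + 56.76.
Matching s² + 2ζω_n s + ω_n²: ω_n = √56.76 = 7.534 rad/s and 2ζω_n = 11, so ζ = 11/(2·7.534) = 0.73.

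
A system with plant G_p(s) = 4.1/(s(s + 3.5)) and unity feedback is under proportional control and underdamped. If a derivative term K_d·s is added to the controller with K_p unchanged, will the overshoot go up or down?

decrease

With PD the characteristic equation becomes s² + (a + K·K_d)s + K·K_p = 0; the damping term grows, ζ rises, overshoot falls.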